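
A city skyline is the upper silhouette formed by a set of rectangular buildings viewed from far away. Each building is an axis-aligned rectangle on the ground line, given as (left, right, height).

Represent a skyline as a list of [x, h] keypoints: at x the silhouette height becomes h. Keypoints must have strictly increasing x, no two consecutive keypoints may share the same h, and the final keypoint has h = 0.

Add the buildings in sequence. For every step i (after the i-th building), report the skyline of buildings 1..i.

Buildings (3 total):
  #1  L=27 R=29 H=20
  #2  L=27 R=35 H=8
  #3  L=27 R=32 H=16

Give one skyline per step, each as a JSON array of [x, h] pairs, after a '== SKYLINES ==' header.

== SKYLINES ==
[[27,20],[29,0]]
[[27,20],[29,8],[35,0]]
[[27,20],[29,16],[32,8],[35,0]]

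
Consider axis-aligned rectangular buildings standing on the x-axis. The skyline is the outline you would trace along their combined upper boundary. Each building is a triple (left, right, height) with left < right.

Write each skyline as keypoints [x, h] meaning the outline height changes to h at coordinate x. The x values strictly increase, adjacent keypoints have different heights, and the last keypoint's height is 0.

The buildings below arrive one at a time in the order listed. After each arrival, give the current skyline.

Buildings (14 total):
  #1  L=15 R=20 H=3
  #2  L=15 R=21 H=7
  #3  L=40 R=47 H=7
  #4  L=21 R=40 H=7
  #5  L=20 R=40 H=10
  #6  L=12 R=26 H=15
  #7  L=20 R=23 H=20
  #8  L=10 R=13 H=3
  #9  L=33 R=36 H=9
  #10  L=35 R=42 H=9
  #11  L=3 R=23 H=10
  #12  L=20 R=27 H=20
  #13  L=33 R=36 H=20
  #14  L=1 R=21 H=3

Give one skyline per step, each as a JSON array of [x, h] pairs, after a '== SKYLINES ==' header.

== SKYLINES ==
[[15,3],[20,0]]
[[15,7],[21,0]]
[[15,7],[21,0],[40,7],[47,0]]
[[15,7],[47,0]]
[[15,7],[20,10],[40,7],[47,0]]
[[12,15],[26,10],[40,7],[47,0]]
[[12,15],[20,20],[23,15],[26,10],[40,7],[47,0]]
[[10,3],[12,15],[20,20],[23,15],[26,10],[40,7],[47,0]]
[[10,3],[12,15],[20,20],[23,15],[26,10],[40,7],[47,0]]
[[10,3],[12,15],[20,20],[23,15],[26,10],[40,9],[42,7],[47,0]]
[[3,10],[12,15],[20,20],[23,15],[26,10],[40,9],[42,7],[47,0]]
[[3,10],[12,15],[20,20],[27,10],[40,9],[42,7],[47,0]]
[[3,10],[12,15],[20,20],[27,10],[33,20],[36,10],[40,9],[42,7],[47,0]]
[[1,3],[3,10],[12,15],[20,20],[27,10],[33,20],[36,10],[40,9],[42,7],[47,0]]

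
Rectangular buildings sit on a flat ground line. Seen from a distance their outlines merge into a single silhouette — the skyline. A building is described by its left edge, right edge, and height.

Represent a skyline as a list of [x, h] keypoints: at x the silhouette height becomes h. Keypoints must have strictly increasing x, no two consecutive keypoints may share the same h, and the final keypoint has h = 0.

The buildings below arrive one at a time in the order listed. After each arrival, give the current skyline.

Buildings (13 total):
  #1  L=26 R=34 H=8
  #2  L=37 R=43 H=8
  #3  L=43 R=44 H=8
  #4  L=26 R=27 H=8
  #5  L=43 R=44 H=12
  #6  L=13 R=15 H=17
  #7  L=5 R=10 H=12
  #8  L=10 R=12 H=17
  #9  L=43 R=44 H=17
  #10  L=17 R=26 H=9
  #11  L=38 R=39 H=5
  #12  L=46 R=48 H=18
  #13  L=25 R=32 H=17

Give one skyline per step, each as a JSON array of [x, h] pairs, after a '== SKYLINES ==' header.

== SKYLINES ==
[[26,8],[34,0]]
[[26,8],[34,0],[37,8],[43,0]]
[[26,8],[34,0],[37,8],[44,0]]
[[26,8],[34,0],[37,8],[44,0]]
[[26,8],[34,0],[37,8],[43,12],[44,0]]
[[13,17],[15,0],[26,8],[34,0],[37,8],[43,12],[44,0]]
[[5,12],[10,0],[13,17],[15,0],[26,8],[34,0],[37,8],[43,12],[44,0]]
[[5,12],[10,17],[12,0],[13,17],[15,0],[26,8],[34,0],[37,8],[43,12],[44,0]]
[[5,12],[10,17],[12,0],[13,17],[15,0],[26,8],[34,0],[37,8],[43,17],[44,0]]
[[5,12],[10,17],[12,0],[13,17],[15,0],[17,9],[26,8],[34,0],[37,8],[43,17],[44,0]]
[[5,12],[10,17],[12,0],[13,17],[15,0],[17,9],[26,8],[34,0],[37,8],[43,17],[44,0]]
[[5,12],[10,17],[12,0],[13,17],[15,0],[17,9],[26,8],[34,0],[37,8],[43,17],[44,0],[46,18],[48,0]]
[[5,12],[10,17],[12,0],[13,17],[15,0],[17,9],[25,17],[32,8],[34,0],[37,8],[43,17],[44,0],[46,18],[48,0]]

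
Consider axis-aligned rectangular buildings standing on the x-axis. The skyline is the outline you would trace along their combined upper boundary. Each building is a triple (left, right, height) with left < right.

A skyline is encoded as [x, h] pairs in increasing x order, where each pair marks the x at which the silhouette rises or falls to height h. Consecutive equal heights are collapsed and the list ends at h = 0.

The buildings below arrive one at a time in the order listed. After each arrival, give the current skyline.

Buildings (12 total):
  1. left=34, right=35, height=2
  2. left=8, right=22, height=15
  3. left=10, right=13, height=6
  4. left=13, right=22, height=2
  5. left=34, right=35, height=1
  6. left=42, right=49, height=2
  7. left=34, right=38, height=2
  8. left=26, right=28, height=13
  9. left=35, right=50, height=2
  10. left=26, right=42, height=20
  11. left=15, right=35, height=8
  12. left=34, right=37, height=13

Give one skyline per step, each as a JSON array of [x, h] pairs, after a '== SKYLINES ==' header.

== SKYLINES ==
[[34,2],[35,0]]
[[8,15],[22,0],[34,2],[35,0]]
[[8,15],[22,0],[34,2],[35,0]]
[[8,15],[22,0],[34,2],[35,0]]
[[8,15],[22,0],[34,2],[35,0]]
[[8,15],[22,0],[34,2],[35,0],[42,2],[49,0]]
[[8,15],[22,0],[34,2],[38,0],[42,2],[49,0]]
[[8,15],[22,0],[26,13],[28,0],[34,2],[38,0],[42,2],[49,0]]
[[8,15],[22,0],[26,13],[28,0],[34,2],[50,0]]
[[8,15],[22,0],[26,20],[42,2],[50,0]]
[[8,15],[22,8],[26,20],[42,2],[50,0]]
[[8,15],[22,8],[26,20],[42,2],[50,0]]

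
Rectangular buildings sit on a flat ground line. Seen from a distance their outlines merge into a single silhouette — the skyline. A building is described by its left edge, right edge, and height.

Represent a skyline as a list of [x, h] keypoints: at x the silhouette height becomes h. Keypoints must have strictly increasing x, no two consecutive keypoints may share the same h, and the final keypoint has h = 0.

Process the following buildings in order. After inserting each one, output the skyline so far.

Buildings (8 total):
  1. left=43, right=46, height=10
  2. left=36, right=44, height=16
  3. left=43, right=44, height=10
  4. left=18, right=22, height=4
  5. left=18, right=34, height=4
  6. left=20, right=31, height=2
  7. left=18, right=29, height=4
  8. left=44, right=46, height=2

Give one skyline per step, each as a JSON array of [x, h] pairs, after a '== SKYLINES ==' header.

== SKYLINES ==
[[43,10],[46,0]]
[[36,16],[44,10],[46,0]]
[[36,16],[44,10],[46,0]]
[[18,4],[22,0],[36,16],[44,10],[46,0]]
[[18,4],[34,0],[36,16],[44,10],[46,0]]
[[18,4],[34,0],[36,16],[44,10],[46,0]]
[[18,4],[34,0],[36,16],[44,10],[46,0]]
[[18,4],[34,0],[36,16],[44,10],[46,0]]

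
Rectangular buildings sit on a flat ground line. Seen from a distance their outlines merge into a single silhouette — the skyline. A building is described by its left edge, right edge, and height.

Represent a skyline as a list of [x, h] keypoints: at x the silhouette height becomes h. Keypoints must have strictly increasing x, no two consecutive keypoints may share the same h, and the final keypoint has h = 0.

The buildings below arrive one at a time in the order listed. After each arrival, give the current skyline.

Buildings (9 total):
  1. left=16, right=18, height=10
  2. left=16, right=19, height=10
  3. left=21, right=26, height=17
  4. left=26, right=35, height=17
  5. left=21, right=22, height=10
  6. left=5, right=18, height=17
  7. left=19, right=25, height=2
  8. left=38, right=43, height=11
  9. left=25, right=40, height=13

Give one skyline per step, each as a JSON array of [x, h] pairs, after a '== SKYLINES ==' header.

== SKYLINES ==
[[16,10],[18,0]]
[[16,10],[19,0]]
[[16,10],[19,0],[21,17],[26,0]]
[[16,10],[19,0],[21,17],[35,0]]
[[16,10],[19,0],[21,17],[35,0]]
[[5,17],[18,10],[19,0],[21,17],[35,0]]
[[5,17],[18,10],[19,2],[21,17],[35,0]]
[[5,17],[18,10],[19,2],[21,17],[35,0],[38,11],[43,0]]
[[5,17],[18,10],[19,2],[21,17],[35,13],[40,11],[43,0]]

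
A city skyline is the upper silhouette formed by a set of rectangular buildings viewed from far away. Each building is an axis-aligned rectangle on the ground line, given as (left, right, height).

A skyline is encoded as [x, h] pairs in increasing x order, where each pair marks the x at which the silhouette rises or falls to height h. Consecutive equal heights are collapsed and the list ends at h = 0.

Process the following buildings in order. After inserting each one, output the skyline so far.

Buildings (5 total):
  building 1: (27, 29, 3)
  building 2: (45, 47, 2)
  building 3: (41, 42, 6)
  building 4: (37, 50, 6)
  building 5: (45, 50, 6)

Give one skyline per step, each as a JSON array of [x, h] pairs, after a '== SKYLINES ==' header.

== SKYLINES ==
[[27,3],[29,0]]
[[27,3],[29,0],[45,2],[47,0]]
[[27,3],[29,0],[41,6],[42,0],[45,2],[47,0]]
[[27,3],[29,0],[37,6],[50,0]]
[[27,3],[29,0],[37,6],[50,0]]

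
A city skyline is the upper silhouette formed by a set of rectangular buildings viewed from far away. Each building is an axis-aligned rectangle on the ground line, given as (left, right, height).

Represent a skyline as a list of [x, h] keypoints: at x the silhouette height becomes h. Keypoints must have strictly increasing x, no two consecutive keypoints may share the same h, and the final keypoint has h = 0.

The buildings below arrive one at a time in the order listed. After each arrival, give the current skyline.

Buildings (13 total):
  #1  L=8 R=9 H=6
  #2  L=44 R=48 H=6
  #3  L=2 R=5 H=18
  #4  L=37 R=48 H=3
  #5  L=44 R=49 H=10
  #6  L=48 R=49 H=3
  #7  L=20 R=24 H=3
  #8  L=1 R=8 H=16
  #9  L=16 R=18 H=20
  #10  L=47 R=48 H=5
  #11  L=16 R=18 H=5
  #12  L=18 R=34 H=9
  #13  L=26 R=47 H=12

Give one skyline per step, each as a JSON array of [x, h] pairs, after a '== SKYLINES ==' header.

== SKYLINES ==
[[8,6],[9,0]]
[[8,6],[9,0],[44,6],[48,0]]
[[2,18],[5,0],[8,6],[9,0],[44,6],[48,0]]
[[2,18],[5,0],[8,6],[9,0],[37,3],[44,6],[48,0]]
[[2,18],[5,0],[8,6],[9,0],[37,3],[44,10],[49,0]]
[[2,18],[5,0],[8,6],[9,0],[37,3],[44,10],[49,0]]
[[2,18],[5,0],[8,6],[9,0],[20,3],[24,0],[37,3],[44,10],[49,0]]
[[1,16],[2,18],[5,16],[8,6],[9,0],[20,3],[24,0],[37,3],[44,10],[49,0]]
[[1,16],[2,18],[5,16],[8,6],[9,0],[16,20],[18,0],[20,3],[24,0],[37,3],[44,10],[49,0]]
[[1,16],[2,18],[5,16],[8,6],[9,0],[16,20],[18,0],[20,3],[24,0],[37,3],[44,10],[49,0]]
[[1,16],[2,18],[5,16],[8,6],[9,0],[16,20],[18,0],[20,3],[24,0],[37,3],[44,10],[49,0]]
[[1,16],[2,18],[5,16],[8,6],[9,0],[16,20],[18,9],[34,0],[37,3],[44,10],[49,0]]
[[1,16],[2,18],[5,16],[8,6],[9,0],[16,20],[18,9],[26,12],[47,10],[49,0]]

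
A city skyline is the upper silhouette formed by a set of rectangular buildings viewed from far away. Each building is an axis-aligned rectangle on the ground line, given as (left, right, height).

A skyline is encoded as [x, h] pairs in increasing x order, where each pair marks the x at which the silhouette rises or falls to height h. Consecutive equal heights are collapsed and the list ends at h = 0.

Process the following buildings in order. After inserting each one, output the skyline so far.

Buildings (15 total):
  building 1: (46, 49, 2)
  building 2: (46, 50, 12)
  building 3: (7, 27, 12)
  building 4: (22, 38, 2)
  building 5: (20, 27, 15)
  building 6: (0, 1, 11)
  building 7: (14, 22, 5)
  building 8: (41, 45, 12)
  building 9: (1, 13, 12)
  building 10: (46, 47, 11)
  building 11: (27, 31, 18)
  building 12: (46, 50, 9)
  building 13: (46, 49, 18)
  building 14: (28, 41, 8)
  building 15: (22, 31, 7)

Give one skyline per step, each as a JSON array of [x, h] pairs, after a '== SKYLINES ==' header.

== SKYLINES ==
[[46,2],[49,0]]
[[46,12],[50,0]]
[[7,12],[27,0],[46,12],[50,0]]
[[7,12],[27,2],[38,0],[46,12],[50,0]]
[[7,12],[20,15],[27,2],[38,0],[46,12],[50,0]]
[[0,11],[1,0],[7,12],[20,15],[27,2],[38,0],[46,12],[50,0]]
[[0,11],[1,0],[7,12],[20,15],[27,2],[38,0],[46,12],[50,0]]
[[0,11],[1,0],[7,12],[20,15],[27,2],[38,0],[41,12],[45,0],[46,12],[50,0]]
[[0,11],[1,12],[20,15],[27,2],[38,0],[41,12],[45,0],[46,12],[50,0]]
[[0,11],[1,12],[20,15],[27,2],[38,0],[41,12],[45,0],[46,12],[50,0]]
[[0,11],[1,12],[20,15],[27,18],[31,2],[38,0],[41,12],[45,0],[46,12],[50,0]]
[[0,11],[1,12],[20,15],[27,18],[31,2],[38,0],[41,12],[45,0],[46,12],[50,0]]
[[0,11],[1,12],[20,15],[27,18],[31,2],[38,0],[41,12],[45,0],[46,18],[49,12],[50,0]]
[[0,11],[1,12],[20,15],[27,18],[31,8],[41,12],[45,0],[46,18],[49,12],[50,0]]
[[0,11],[1,12],[20,15],[27,18],[31,8],[41,12],[45,0],[46,18],[49,12],[50,0]]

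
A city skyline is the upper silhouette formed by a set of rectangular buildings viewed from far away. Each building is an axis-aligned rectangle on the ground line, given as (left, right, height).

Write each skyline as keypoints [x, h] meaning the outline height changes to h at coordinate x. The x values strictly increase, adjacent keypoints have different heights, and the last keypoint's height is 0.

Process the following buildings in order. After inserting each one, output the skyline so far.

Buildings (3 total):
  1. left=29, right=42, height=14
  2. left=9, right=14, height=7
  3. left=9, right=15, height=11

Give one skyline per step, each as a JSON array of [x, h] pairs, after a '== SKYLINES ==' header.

== SKYLINES ==
[[29,14],[42,0]]
[[9,7],[14,0],[29,14],[42,0]]
[[9,11],[15,0],[29,14],[42,0]]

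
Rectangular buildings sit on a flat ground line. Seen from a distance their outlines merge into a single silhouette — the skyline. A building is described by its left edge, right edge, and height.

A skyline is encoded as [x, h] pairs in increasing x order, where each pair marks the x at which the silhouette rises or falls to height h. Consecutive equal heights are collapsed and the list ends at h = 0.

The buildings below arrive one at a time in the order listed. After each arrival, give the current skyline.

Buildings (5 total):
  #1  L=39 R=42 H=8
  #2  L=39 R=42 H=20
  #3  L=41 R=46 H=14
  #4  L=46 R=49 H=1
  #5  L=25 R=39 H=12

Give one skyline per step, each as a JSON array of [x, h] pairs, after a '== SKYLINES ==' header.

== SKYLINES ==
[[39,8],[42,0]]
[[39,20],[42,0]]
[[39,20],[42,14],[46,0]]
[[39,20],[42,14],[46,1],[49,0]]
[[25,12],[39,20],[42,14],[46,1],[49,0]]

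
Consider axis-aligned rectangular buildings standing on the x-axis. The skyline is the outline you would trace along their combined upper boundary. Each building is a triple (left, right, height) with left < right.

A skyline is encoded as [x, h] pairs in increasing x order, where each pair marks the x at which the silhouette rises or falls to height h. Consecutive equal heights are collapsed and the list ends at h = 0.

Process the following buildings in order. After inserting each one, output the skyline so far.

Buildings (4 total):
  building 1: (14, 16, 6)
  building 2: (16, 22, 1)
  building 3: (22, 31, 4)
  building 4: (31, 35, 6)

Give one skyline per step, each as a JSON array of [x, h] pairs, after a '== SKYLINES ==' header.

== SKYLINES ==
[[14,6],[16,0]]
[[14,6],[16,1],[22,0]]
[[14,6],[16,1],[22,4],[31,0]]
[[14,6],[16,1],[22,4],[31,6],[35,0]]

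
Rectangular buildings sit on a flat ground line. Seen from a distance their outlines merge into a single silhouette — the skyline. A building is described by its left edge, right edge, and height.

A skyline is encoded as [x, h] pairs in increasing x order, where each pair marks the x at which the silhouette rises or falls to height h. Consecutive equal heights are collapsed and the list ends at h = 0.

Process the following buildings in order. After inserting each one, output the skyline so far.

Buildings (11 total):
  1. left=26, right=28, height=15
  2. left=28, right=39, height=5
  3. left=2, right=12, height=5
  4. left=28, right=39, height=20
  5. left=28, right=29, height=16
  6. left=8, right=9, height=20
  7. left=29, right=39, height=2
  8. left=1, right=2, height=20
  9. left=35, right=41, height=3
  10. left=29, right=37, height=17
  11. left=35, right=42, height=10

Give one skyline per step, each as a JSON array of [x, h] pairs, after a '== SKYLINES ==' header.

== SKYLINES ==
[[26,15],[28,0]]
[[26,15],[28,5],[39,0]]
[[2,5],[12,0],[26,15],[28,5],[39,0]]
[[2,5],[12,0],[26,15],[28,20],[39,0]]
[[2,5],[12,0],[26,15],[28,20],[39,0]]
[[2,5],[8,20],[9,5],[12,0],[26,15],[28,20],[39,0]]
[[2,5],[8,20],[9,5],[12,0],[26,15],[28,20],[39,0]]
[[1,20],[2,5],[8,20],[9,5],[12,0],[26,15],[28,20],[39,0]]
[[1,20],[2,5],[8,20],[9,5],[12,0],[26,15],[28,20],[39,3],[41,0]]
[[1,20],[2,5],[8,20],[9,5],[12,0],[26,15],[28,20],[39,3],[41,0]]
[[1,20],[2,5],[8,20],[9,5],[12,0],[26,15],[28,20],[39,10],[42,0]]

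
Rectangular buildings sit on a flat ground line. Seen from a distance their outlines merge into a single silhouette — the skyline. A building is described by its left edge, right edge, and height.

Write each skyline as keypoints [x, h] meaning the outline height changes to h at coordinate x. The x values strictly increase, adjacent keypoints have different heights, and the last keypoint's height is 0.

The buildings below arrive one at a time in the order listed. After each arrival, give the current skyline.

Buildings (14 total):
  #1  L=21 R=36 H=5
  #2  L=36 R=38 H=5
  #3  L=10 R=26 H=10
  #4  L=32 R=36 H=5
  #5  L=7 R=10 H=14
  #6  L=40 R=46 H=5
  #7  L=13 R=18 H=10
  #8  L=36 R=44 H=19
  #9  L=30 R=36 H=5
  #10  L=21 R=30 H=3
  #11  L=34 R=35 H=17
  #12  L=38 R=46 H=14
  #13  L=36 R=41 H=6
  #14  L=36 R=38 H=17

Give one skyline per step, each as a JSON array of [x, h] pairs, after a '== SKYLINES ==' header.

== SKYLINES ==
[[21,5],[36,0]]
[[21,5],[38,0]]
[[10,10],[26,5],[38,0]]
[[10,10],[26,5],[38,0]]
[[7,14],[10,10],[26,5],[38,0]]
[[7,14],[10,10],[26,5],[38,0],[40,5],[46,0]]
[[7,14],[10,10],[26,5],[38,0],[40,5],[46,0]]
[[7,14],[10,10],[26,5],[36,19],[44,5],[46,0]]
[[7,14],[10,10],[26,5],[36,19],[44,5],[46,0]]
[[7,14],[10,10],[26,5],[36,19],[44,5],[46,0]]
[[7,14],[10,10],[26,5],[34,17],[35,5],[36,19],[44,5],[46,0]]
[[7,14],[10,10],[26,5],[34,17],[35,5],[36,19],[44,14],[46,0]]
[[7,14],[10,10],[26,5],[34,17],[35,5],[36,19],[44,14],[46,0]]
[[7,14],[10,10],[26,5],[34,17],[35,5],[36,19],[44,14],[46,0]]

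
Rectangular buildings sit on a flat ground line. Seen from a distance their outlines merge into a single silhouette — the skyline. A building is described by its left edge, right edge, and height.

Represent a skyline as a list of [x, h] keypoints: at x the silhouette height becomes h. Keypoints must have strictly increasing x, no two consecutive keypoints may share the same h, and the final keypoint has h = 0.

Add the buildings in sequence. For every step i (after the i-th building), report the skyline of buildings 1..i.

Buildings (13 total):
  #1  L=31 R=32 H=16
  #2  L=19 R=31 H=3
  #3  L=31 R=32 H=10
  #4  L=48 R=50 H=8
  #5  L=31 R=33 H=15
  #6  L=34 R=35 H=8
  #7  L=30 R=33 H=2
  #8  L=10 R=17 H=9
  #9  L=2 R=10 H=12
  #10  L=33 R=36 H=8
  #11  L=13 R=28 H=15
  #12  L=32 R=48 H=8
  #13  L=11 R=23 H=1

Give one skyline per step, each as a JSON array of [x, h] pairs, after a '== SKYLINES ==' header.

== SKYLINES ==
[[31,16],[32,0]]
[[19,3],[31,16],[32,0]]
[[19,3],[31,16],[32,0]]
[[19,3],[31,16],[32,0],[48,8],[50,0]]
[[19,3],[31,16],[32,15],[33,0],[48,8],[50,0]]
[[19,3],[31,16],[32,15],[33,0],[34,8],[35,0],[48,8],[50,0]]
[[19,3],[31,16],[32,15],[33,0],[34,8],[35,0],[48,8],[50,0]]
[[10,9],[17,0],[19,3],[31,16],[32,15],[33,0],[34,8],[35,0],[48,8],[50,0]]
[[2,12],[10,9],[17,0],[19,3],[31,16],[32,15],[33,0],[34,8],[35,0],[48,8],[50,0]]
[[2,12],[10,9],[17,0],[19,3],[31,16],[32,15],[33,8],[36,0],[48,8],[50,0]]
[[2,12],[10,9],[13,15],[28,3],[31,16],[32,15],[33,8],[36,0],[48,8],[50,0]]
[[2,12],[10,9],[13,15],[28,3],[31,16],[32,15],[33,8],[50,0]]
[[2,12],[10,9],[13,15],[28,3],[31,16],[32,15],[33,8],[50,0]]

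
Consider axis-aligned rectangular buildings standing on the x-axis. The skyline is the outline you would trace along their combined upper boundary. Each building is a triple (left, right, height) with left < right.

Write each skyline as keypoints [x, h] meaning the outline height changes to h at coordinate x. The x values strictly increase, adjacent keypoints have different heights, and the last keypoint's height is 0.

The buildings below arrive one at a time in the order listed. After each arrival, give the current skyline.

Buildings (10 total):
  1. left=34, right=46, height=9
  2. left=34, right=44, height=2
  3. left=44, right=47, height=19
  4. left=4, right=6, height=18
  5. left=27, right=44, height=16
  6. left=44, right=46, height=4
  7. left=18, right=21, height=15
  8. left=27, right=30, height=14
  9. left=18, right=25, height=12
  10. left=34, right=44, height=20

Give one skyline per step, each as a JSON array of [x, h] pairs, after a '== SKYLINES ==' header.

== SKYLINES ==
[[34,9],[46,0]]
[[34,9],[46,0]]
[[34,9],[44,19],[47,0]]
[[4,18],[6,0],[34,9],[44,19],[47,0]]
[[4,18],[6,0],[27,16],[44,19],[47,0]]
[[4,18],[6,0],[27,16],[44,19],[47,0]]
[[4,18],[6,0],[18,15],[21,0],[27,16],[44,19],[47,0]]
[[4,18],[6,0],[18,15],[21,0],[27,16],[44,19],[47,0]]
[[4,18],[6,0],[18,15],[21,12],[25,0],[27,16],[44,19],[47,0]]
[[4,18],[6,0],[18,15],[21,12],[25,0],[27,16],[34,20],[44,19],[47,0]]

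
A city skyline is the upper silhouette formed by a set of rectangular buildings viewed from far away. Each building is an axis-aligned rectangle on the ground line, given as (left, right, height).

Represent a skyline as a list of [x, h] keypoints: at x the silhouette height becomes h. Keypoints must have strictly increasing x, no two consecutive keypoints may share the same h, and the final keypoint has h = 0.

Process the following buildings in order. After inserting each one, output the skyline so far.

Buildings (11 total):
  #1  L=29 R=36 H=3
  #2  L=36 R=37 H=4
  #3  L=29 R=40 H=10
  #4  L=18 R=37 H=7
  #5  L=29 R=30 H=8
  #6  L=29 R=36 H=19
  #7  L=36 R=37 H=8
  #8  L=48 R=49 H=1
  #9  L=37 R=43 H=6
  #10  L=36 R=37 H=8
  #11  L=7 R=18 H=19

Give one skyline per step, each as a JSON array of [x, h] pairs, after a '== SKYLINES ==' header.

== SKYLINES ==
[[29,3],[36,0]]
[[29,3],[36,4],[37,0]]
[[29,10],[40,0]]
[[18,7],[29,10],[40,0]]
[[18,7],[29,10],[40,0]]
[[18,7],[29,19],[36,10],[40,0]]
[[18,7],[29,19],[36,10],[40,0]]
[[18,7],[29,19],[36,10],[40,0],[48,1],[49,0]]
[[18,7],[29,19],[36,10],[40,6],[43,0],[48,1],[49,0]]
[[18,7],[29,19],[36,10],[40,6],[43,0],[48,1],[49,0]]
[[7,19],[18,7],[29,19],[36,10],[40,6],[43,0],[48,1],[49,0]]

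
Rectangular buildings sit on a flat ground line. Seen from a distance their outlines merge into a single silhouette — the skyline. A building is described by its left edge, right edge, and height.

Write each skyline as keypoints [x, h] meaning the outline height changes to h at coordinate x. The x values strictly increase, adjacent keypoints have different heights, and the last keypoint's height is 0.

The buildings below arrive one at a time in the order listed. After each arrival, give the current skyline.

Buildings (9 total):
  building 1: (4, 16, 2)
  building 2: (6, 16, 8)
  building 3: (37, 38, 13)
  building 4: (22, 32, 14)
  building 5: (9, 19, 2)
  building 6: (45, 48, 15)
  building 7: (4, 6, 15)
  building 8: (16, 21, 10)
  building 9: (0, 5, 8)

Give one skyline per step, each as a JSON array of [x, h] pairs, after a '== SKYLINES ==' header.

== SKYLINES ==
[[4,2],[16,0]]
[[4,2],[6,8],[16,0]]
[[4,2],[6,8],[16,0],[37,13],[38,0]]
[[4,2],[6,8],[16,0],[22,14],[32,0],[37,13],[38,0]]
[[4,2],[6,8],[16,2],[19,0],[22,14],[32,0],[37,13],[38,0]]
[[4,2],[6,8],[16,2],[19,0],[22,14],[32,0],[37,13],[38,0],[45,15],[48,0]]
[[4,15],[6,8],[16,2],[19,0],[22,14],[32,0],[37,13],[38,0],[45,15],[48,0]]
[[4,15],[6,8],[16,10],[21,0],[22,14],[32,0],[37,13],[38,0],[45,15],[48,0]]
[[0,8],[4,15],[6,8],[16,10],[21,0],[22,14],[32,0],[37,13],[38,0],[45,15],[48,0]]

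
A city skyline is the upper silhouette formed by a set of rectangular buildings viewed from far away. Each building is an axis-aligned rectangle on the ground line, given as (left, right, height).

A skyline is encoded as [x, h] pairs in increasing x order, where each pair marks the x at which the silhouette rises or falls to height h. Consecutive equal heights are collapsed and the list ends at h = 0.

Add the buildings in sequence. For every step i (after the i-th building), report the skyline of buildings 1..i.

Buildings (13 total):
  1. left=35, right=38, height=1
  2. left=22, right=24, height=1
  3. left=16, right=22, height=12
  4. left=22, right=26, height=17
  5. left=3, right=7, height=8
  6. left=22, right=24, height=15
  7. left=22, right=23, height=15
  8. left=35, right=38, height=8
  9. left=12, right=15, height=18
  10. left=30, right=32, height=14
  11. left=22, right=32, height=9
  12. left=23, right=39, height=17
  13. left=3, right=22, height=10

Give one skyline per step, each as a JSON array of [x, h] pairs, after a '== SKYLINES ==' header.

== SKYLINES ==
[[35,1],[38,0]]
[[22,1],[24,0],[35,1],[38,0]]
[[16,12],[22,1],[24,0],[35,1],[38,0]]
[[16,12],[22,17],[26,0],[35,1],[38,0]]
[[3,8],[7,0],[16,12],[22,17],[26,0],[35,1],[38,0]]
[[3,8],[7,0],[16,12],[22,17],[26,0],[35,1],[38,0]]
[[3,8],[7,0],[16,12],[22,17],[26,0],[35,1],[38,0]]
[[3,8],[7,0],[16,12],[22,17],[26,0],[35,8],[38,0]]
[[3,8],[7,0],[12,18],[15,0],[16,12],[22,17],[26,0],[35,8],[38,0]]
[[3,8],[7,0],[12,18],[15,0],[16,12],[22,17],[26,0],[30,14],[32,0],[35,8],[38,0]]
[[3,8],[7,0],[12,18],[15,0],[16,12],[22,17],[26,9],[30,14],[32,0],[35,8],[38,0]]
[[3,8],[7,0],[12,18],[15,0],[16,12],[22,17],[39,0]]
[[3,10],[12,18],[15,10],[16,12],[22,17],[39,0]]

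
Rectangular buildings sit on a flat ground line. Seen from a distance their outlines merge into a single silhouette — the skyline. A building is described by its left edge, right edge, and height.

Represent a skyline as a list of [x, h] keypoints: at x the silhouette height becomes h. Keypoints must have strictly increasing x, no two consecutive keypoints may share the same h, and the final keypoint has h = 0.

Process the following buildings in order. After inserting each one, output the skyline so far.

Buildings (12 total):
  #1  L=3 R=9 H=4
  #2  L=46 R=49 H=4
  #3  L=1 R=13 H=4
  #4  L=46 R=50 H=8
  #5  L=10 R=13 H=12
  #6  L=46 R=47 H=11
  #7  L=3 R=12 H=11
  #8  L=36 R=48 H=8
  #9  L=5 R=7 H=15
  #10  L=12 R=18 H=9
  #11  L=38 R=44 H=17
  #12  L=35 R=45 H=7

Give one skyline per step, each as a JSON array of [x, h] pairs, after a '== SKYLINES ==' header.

== SKYLINES ==
[[3,4],[9,0]]
[[3,4],[9,0],[46,4],[49,0]]
[[1,4],[13,0],[46,4],[49,0]]
[[1,4],[13,0],[46,8],[50,0]]
[[1,4],[10,12],[13,0],[46,8],[50,0]]
[[1,4],[10,12],[13,0],[46,11],[47,8],[50,0]]
[[1,4],[3,11],[10,12],[13,0],[46,11],[47,8],[50,0]]
[[1,4],[3,11],[10,12],[13,0],[36,8],[46,11],[47,8],[50,0]]
[[1,4],[3,11],[5,15],[7,11],[10,12],[13,0],[36,8],[46,11],[47,8],[50,0]]
[[1,4],[3,11],[5,15],[7,11],[10,12],[13,9],[18,0],[36,8],[46,11],[47,8],[50,0]]
[[1,4],[3,11],[5,15],[7,11],[10,12],[13,9],[18,0],[36,8],[38,17],[44,8],[46,11],[47,8],[50,0]]
[[1,4],[3,11],[5,15],[7,11],[10,12],[13,9],[18,0],[35,7],[36,8],[38,17],[44,8],[46,11],[47,8],[50,0]]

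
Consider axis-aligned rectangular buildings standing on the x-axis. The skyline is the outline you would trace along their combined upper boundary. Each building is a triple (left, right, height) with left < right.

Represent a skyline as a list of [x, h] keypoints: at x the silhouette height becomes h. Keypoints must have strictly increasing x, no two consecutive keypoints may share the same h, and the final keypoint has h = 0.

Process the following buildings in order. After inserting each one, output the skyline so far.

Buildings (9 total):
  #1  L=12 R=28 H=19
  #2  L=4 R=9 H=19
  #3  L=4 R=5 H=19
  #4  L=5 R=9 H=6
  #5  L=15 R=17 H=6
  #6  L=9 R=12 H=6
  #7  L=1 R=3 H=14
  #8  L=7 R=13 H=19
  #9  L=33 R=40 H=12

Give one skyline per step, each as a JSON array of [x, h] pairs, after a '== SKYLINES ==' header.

== SKYLINES ==
[[12,19],[28,0]]
[[4,19],[9,0],[12,19],[28,0]]
[[4,19],[9,0],[12,19],[28,0]]
[[4,19],[9,0],[12,19],[28,0]]
[[4,19],[9,0],[12,19],[28,0]]
[[4,19],[9,6],[12,19],[28,0]]
[[1,14],[3,0],[4,19],[9,6],[12,19],[28,0]]
[[1,14],[3,0],[4,19],[28,0]]
[[1,14],[3,0],[4,19],[28,0],[33,12],[40,0]]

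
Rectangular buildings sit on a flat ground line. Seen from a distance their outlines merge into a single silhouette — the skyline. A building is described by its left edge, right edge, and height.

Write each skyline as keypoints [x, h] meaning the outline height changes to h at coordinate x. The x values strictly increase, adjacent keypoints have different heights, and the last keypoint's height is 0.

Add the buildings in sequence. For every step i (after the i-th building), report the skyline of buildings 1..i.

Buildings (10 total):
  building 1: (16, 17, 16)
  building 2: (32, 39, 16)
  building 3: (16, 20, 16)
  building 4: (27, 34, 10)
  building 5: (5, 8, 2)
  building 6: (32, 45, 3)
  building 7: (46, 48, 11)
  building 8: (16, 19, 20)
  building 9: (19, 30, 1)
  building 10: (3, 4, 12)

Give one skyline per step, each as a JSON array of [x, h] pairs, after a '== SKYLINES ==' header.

== SKYLINES ==
[[16,16],[17,0]]
[[16,16],[17,0],[32,16],[39,0]]
[[16,16],[20,0],[32,16],[39,0]]
[[16,16],[20,0],[27,10],[32,16],[39,0]]
[[5,2],[8,0],[16,16],[20,0],[27,10],[32,16],[39,0]]
[[5,2],[8,0],[16,16],[20,0],[27,10],[32,16],[39,3],[45,0]]
[[5,2],[8,0],[16,16],[20,0],[27,10],[32,16],[39,3],[45,0],[46,11],[48,0]]
[[5,2],[8,0],[16,20],[19,16],[20,0],[27,10],[32,16],[39,3],[45,0],[46,11],[48,0]]
[[5,2],[8,0],[16,20],[19,16],[20,1],[27,10],[32,16],[39,3],[45,0],[46,11],[48,0]]
[[3,12],[4,0],[5,2],[8,0],[16,20],[19,16],[20,1],[27,10],[32,16],[39,3],[45,0],[46,11],[48,0]]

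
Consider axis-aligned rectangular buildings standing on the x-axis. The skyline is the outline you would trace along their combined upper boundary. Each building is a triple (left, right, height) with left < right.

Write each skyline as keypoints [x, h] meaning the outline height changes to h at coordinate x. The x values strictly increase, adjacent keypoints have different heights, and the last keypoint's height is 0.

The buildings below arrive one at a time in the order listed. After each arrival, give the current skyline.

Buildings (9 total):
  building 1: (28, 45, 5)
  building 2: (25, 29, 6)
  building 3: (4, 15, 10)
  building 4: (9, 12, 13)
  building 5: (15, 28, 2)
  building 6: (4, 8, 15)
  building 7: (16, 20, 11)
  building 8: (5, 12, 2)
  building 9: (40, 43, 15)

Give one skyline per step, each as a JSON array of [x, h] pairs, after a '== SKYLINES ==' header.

== SKYLINES ==
[[28,5],[45,0]]
[[25,6],[29,5],[45,0]]
[[4,10],[15,0],[25,6],[29,5],[45,0]]
[[4,10],[9,13],[12,10],[15,0],[25,6],[29,5],[45,0]]
[[4,10],[9,13],[12,10],[15,2],[25,6],[29,5],[45,0]]
[[4,15],[8,10],[9,13],[12,10],[15,2],[25,6],[29,5],[45,0]]
[[4,15],[8,10],[9,13],[12,10],[15,2],[16,11],[20,2],[25,6],[29,5],[45,0]]
[[4,15],[8,10],[9,13],[12,10],[15,2],[16,11],[20,2],[25,6],[29,5],[45,0]]
[[4,15],[8,10],[9,13],[12,10],[15,2],[16,11],[20,2],[25,6],[29,5],[40,15],[43,5],[45,0]]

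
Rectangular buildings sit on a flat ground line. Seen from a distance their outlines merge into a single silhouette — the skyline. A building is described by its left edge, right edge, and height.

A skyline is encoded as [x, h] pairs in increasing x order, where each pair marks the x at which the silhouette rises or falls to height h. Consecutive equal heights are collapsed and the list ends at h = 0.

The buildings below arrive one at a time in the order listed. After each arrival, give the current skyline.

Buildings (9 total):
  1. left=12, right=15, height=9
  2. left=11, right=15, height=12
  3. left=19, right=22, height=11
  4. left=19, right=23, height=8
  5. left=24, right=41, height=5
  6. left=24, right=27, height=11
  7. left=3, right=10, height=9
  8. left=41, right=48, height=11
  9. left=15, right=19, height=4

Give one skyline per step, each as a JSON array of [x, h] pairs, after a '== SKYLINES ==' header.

== SKYLINES ==
[[12,9],[15,0]]
[[11,12],[15,0]]
[[11,12],[15,0],[19,11],[22,0]]
[[11,12],[15,0],[19,11],[22,8],[23,0]]
[[11,12],[15,0],[19,11],[22,8],[23,0],[24,5],[41,0]]
[[11,12],[15,0],[19,11],[22,8],[23,0],[24,11],[27,5],[41,0]]
[[3,9],[10,0],[11,12],[15,0],[19,11],[22,8],[23,0],[24,11],[27,5],[41,0]]
[[3,9],[10,0],[11,12],[15,0],[19,11],[22,8],[23,0],[24,11],[27,5],[41,11],[48,0]]
[[3,9],[10,0],[11,12],[15,4],[19,11],[22,8],[23,0],[24,11],[27,5],[41,11],[48,0]]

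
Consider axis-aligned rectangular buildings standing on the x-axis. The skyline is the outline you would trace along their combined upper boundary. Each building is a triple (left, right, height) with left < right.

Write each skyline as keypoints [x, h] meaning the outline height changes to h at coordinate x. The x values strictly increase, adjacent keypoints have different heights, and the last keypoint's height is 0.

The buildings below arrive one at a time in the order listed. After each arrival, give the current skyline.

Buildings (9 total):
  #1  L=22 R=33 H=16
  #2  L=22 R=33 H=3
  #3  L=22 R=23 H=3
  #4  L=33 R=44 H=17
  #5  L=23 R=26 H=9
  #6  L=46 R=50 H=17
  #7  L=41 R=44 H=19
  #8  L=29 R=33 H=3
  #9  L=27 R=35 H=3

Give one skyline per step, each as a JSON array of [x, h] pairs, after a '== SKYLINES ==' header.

== SKYLINES ==
[[22,16],[33,0]]
[[22,16],[33,0]]
[[22,16],[33,0]]
[[22,16],[33,17],[44,0]]
[[22,16],[33,17],[44,0]]
[[22,16],[33,17],[44,0],[46,17],[50,0]]
[[22,16],[33,17],[41,19],[44,0],[46,17],[50,0]]
[[22,16],[33,17],[41,19],[44,0],[46,17],[50,0]]
[[22,16],[33,17],[41,19],[44,0],[46,17],[50,0]]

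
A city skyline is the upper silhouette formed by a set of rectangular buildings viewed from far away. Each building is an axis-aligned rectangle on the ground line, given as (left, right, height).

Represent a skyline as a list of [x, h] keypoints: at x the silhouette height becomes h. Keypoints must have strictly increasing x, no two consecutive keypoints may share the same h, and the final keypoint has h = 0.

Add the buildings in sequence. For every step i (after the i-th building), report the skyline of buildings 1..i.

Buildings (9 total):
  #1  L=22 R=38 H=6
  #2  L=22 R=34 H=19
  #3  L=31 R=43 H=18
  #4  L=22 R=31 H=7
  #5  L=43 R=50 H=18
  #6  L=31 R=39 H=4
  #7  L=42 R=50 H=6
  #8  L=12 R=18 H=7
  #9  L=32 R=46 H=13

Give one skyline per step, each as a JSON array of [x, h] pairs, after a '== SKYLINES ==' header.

== SKYLINES ==
[[22,6],[38,0]]
[[22,19],[34,6],[38,0]]
[[22,19],[34,18],[43,0]]
[[22,19],[34,18],[43,0]]
[[22,19],[34,18],[50,0]]
[[22,19],[34,18],[50,0]]
[[22,19],[34,18],[50,0]]
[[12,7],[18,0],[22,19],[34,18],[50,0]]
[[12,7],[18,0],[22,19],[34,18],[50,0]]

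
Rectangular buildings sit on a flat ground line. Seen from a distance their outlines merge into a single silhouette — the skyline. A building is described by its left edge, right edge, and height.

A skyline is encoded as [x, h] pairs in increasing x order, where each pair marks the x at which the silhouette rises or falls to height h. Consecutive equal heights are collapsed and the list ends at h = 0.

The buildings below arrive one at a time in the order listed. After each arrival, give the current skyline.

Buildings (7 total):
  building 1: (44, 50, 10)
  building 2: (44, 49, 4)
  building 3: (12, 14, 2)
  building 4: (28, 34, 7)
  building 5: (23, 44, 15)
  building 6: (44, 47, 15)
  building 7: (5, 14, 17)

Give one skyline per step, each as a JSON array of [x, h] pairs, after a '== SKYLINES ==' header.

== SKYLINES ==
[[44,10],[50,0]]
[[44,10],[50,0]]
[[12,2],[14,0],[44,10],[50,0]]
[[12,2],[14,0],[28,7],[34,0],[44,10],[50,0]]
[[12,2],[14,0],[23,15],[44,10],[50,0]]
[[12,2],[14,0],[23,15],[47,10],[50,0]]
[[5,17],[14,0],[23,15],[47,10],[50,0]]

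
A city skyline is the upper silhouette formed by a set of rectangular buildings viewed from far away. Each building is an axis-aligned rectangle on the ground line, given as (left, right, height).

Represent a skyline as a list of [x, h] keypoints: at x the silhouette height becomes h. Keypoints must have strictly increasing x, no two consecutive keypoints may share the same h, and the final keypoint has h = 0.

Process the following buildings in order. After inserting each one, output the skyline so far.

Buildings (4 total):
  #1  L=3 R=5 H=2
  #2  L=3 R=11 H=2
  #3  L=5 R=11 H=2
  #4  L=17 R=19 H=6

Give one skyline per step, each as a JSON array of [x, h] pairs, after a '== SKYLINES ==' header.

== SKYLINES ==
[[3,2],[5,0]]
[[3,2],[11,0]]
[[3,2],[11,0]]
[[3,2],[11,0],[17,6],[19,0]]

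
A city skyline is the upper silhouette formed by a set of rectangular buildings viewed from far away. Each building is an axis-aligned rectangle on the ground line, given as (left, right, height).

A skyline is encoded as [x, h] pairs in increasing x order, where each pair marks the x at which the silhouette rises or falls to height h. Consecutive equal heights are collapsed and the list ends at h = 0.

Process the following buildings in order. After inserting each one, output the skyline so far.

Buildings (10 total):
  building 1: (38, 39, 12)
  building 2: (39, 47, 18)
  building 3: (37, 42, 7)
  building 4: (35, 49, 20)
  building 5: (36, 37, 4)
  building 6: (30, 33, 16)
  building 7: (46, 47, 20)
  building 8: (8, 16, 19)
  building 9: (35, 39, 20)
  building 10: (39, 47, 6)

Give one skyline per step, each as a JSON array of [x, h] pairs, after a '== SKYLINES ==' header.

== SKYLINES ==
[[38,12],[39,0]]
[[38,12],[39,18],[47,0]]
[[37,7],[38,12],[39,18],[47,0]]
[[35,20],[49,0]]
[[35,20],[49,0]]
[[30,16],[33,0],[35,20],[49,0]]
[[30,16],[33,0],[35,20],[49,0]]
[[8,19],[16,0],[30,16],[33,0],[35,20],[49,0]]
[[8,19],[16,0],[30,16],[33,0],[35,20],[49,0]]
[[8,19],[16,0],[30,16],[33,0],[35,20],[49,0]]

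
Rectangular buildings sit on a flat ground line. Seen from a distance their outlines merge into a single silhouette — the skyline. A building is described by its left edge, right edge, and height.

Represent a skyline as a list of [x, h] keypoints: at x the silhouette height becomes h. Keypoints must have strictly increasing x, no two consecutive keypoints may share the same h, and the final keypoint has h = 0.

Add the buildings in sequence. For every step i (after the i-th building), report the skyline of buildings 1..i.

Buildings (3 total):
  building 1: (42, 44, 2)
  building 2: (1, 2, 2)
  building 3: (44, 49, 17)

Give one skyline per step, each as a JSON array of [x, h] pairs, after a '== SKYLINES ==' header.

== SKYLINES ==
[[42,2],[44,0]]
[[1,2],[2,0],[42,2],[44,0]]
[[1,2],[2,0],[42,2],[44,17],[49,0]]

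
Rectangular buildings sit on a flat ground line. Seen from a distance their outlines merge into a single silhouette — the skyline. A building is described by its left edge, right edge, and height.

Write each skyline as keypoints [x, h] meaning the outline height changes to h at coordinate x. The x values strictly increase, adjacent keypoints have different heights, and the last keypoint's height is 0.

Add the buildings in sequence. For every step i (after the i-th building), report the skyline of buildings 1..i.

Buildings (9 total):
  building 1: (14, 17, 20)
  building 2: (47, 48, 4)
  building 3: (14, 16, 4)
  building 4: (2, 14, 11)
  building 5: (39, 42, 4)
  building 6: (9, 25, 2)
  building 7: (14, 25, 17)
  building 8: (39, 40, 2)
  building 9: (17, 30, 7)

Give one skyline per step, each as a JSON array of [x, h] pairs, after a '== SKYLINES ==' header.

== SKYLINES ==
[[14,20],[17,0]]
[[14,20],[17,0],[47,4],[48,0]]
[[14,20],[17,0],[47,4],[48,0]]
[[2,11],[14,20],[17,0],[47,4],[48,0]]
[[2,11],[14,20],[17,0],[39,4],[42,0],[47,4],[48,0]]
[[2,11],[14,20],[17,2],[25,0],[39,4],[42,0],[47,4],[48,0]]
[[2,11],[14,20],[17,17],[25,0],[39,4],[42,0],[47,4],[48,0]]
[[2,11],[14,20],[17,17],[25,0],[39,4],[42,0],[47,4],[48,0]]
[[2,11],[14,20],[17,17],[25,7],[30,0],[39,4],[42,0],[47,4],[48,0]]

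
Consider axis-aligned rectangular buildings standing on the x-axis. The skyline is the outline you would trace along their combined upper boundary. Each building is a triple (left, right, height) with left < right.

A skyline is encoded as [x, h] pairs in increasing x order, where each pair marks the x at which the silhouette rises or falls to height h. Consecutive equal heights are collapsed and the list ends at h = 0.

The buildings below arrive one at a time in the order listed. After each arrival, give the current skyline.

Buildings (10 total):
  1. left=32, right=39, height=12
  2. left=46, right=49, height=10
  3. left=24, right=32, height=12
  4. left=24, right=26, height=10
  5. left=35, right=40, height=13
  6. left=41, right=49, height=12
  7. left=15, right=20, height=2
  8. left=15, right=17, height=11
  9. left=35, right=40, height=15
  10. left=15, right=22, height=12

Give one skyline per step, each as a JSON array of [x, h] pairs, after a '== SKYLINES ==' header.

== SKYLINES ==
[[32,12],[39,0]]
[[32,12],[39,0],[46,10],[49,0]]
[[24,12],[39,0],[46,10],[49,0]]
[[24,12],[39,0],[46,10],[49,0]]
[[24,12],[35,13],[40,0],[46,10],[49,0]]
[[24,12],[35,13],[40,0],[41,12],[49,0]]
[[15,2],[20,0],[24,12],[35,13],[40,0],[41,12],[49,0]]
[[15,11],[17,2],[20,0],[24,12],[35,13],[40,0],[41,12],[49,0]]
[[15,11],[17,2],[20,0],[24,12],[35,15],[40,0],[41,12],[49,0]]
[[15,12],[22,0],[24,12],[35,15],[40,0],[41,12],[49,0]]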